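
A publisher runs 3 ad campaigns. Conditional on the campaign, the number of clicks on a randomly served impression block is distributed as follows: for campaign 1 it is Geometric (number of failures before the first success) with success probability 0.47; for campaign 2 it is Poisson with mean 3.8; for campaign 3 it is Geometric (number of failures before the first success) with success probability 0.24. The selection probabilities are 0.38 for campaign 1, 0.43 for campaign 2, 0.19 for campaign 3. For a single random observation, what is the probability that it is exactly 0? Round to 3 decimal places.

Conditional on each campaign, P(X = 0): 1: 0.47; 2: 0.0223708; 3: 0.24.
By total probability, P(X = 0) = 0.38·0.47 + 0.43·0.0223708 + 0.19·0.24 = 0.233819.

0.234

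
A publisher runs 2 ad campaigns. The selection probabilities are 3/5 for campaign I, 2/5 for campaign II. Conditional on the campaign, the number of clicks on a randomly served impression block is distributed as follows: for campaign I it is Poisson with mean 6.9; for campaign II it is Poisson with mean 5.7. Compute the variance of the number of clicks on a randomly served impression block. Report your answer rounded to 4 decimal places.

Per component, I: μ=6.9, E[X²]=54.51; II: μ=5.7, E[X²]=38.19.
E[X] = 0.6·6.9 + 0.4·5.7 = 6.42.
E[X²] = 0.6·54.51 + 0.4·38.19 = 47.982.
Var(X) = E[X²] − (E[X])² = 47.982 − 41.2164 = 6.7656.

6.7656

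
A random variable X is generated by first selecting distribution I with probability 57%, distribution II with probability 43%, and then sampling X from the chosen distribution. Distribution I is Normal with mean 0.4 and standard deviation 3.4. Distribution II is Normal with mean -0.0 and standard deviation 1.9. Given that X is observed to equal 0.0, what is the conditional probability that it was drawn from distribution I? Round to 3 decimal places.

0.424

Likelihoods f(0.0 | ·): I: 0.116527; II: 0.20997.
Posterior ∝ prior × likelihood. Numerator for I: 0.57·0.116527 = 0.0664203.
Normalizing constant: 0.57·0.116527 + 0.43·0.20997 = 0.156707.
P(I | observation) = 0.0664203 / 0.156707 = 0.423849.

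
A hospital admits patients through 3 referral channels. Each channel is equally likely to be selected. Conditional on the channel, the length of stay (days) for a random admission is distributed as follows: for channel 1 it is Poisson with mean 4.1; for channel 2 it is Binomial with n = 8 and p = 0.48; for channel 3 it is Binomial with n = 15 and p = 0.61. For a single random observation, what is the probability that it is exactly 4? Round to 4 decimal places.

Conditional on each channel, P(X = 4): 1: 0.195127; 2: 0.271692; 3: 0.00600016.
By total probability, P(X = 4) = 0.333333·0.195127 + 0.333333·0.271692 + 0.333333·0.00600016 = 0.157606.

0.1576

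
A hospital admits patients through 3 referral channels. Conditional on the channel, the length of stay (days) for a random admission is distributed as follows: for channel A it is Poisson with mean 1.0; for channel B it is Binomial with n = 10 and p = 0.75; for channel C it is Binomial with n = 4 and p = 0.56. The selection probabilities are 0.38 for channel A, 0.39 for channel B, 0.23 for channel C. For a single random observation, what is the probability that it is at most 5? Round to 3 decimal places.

0.640

Conditional on each channel, P(X ≤ 5): A: 0.999406; B: 0.0781269; C: 1.
By total probability, P(X ≤ 5) = 0.38·0.999406 + 0.39·0.0781269 + 0.23·1 = 0.640244.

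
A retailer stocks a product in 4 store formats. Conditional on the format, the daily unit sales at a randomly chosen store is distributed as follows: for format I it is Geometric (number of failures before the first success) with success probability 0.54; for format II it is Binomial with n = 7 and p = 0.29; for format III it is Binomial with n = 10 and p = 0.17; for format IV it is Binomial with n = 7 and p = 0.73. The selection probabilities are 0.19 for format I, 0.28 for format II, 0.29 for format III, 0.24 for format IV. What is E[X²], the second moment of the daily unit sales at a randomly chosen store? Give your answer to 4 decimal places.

For each component E[X²] = Var + (mean)², giving I: 2.30316; II: 5.5622; III: 4.301; IV: 27.4918.
Overall E[X²] = 0.19·2.30316 + 0.28·5.5622 + 0.29·4.301 + 0.24·27.4918 = 9.84034.

9.8403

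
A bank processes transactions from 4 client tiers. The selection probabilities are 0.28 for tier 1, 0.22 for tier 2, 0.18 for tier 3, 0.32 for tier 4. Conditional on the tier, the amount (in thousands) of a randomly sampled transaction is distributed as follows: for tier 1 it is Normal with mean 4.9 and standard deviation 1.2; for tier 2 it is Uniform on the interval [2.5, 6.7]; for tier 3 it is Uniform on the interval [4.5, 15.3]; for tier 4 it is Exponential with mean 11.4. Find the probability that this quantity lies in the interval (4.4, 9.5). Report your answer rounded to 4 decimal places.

Conditional on each tier, P(4.4 < X < 9.5): 1: 0.661476; 2: 0.547619; 3: 0.462963; 4: 0.245196.
By total probability, P(4.4 < X < 9.5) = 0.28·0.661476 + 0.22·0.547619 + 0.18·0.462963 + 0.32·0.245196 = 0.467485.

0.4675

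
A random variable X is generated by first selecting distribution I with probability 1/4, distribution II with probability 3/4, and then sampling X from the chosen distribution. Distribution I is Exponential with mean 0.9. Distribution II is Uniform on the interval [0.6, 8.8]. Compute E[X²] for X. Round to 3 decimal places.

21.175

For each component E[X²] = Var + (mean)², giving I: 1.62; II: 27.6933.
Overall E[X²] = 0.25·1.62 + 0.75·27.6933 = 21.175.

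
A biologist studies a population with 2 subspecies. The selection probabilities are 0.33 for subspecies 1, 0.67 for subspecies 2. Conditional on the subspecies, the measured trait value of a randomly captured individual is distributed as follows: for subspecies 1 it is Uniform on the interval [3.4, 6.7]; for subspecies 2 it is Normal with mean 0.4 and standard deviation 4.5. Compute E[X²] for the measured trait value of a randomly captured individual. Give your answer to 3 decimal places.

For each component E[X²] = Var + (mean)², giving 1: 26.41; 2: 20.41.
Overall E[X²] = 0.33·26.41 + 0.67·20.41 = 22.39.

22.390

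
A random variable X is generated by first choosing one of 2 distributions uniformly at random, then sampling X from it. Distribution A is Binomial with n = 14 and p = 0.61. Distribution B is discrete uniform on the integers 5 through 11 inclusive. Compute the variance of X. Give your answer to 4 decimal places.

3.7382

Per component, A: μ=8.54, E[X²]=76.2622; B: μ=8, E[X²]=68.
E[X] = 0.5·8.54 + 0.5·8 = 8.27.
E[X²] = 0.5·76.2622 + 0.5·68 = 72.1311.
Var(X) = E[X²] − (E[X])² = 72.1311 − 68.3929 = 3.7382.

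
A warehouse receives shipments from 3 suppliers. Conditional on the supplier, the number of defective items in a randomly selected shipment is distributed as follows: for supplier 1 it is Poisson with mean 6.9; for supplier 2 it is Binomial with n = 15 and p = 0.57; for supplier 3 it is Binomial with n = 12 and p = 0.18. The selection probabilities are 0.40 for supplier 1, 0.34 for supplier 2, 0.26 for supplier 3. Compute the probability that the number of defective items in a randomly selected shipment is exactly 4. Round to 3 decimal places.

Conditional on each supplier, P(X = 4): 1: 0.0951816; 2: 0.0133901; 3: 0.10622.
By total probability, P(X = 4) = 0.4·0.0951816 + 0.34·0.0133901 + 0.26·0.10622 = 0.0702425.

0.070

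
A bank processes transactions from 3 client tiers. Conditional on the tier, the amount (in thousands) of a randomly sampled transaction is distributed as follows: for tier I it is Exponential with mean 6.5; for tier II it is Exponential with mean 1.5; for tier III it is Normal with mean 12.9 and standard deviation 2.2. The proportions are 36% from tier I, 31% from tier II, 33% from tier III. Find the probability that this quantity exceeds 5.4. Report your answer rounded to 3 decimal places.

0.495

Conditional on each tier, P(X > 5.4): I: 0.435714; II: 0.0273237; III: 0.999674.
By total probability, P(X > 5.4) = 0.36·0.435714 + 0.31·0.0273237 + 0.33·0.999674 = 0.49522.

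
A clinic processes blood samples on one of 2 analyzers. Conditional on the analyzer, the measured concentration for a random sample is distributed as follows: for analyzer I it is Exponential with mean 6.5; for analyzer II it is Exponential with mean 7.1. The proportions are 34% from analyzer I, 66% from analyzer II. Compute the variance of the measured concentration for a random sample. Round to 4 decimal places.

47.7164

Per component, I: μ=6.5, E[X²]=84.5; II: μ=7.1, E[X²]=100.82.
E[X] = 0.34·6.5 + 0.66·7.1 = 6.896.
E[X²] = 0.34·84.5 + 0.66·100.82 = 95.2712.
Var(X) = E[X²] − (E[X])² = 95.2712 − 47.5548 = 47.7164.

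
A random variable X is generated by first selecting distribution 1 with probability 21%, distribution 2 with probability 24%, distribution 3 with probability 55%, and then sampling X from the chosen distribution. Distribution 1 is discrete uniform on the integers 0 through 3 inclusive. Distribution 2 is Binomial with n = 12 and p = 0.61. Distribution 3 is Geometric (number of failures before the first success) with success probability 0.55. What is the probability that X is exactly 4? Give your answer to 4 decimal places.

0.0212

Conditional on each component, P(X = 4): 1: 0; 2: 0.036681; 3: 0.0225534.
By total probability, P(X = 4) = 0.21·0 + 0.24·0.036681 + 0.55·0.0225534 = 0.0212078.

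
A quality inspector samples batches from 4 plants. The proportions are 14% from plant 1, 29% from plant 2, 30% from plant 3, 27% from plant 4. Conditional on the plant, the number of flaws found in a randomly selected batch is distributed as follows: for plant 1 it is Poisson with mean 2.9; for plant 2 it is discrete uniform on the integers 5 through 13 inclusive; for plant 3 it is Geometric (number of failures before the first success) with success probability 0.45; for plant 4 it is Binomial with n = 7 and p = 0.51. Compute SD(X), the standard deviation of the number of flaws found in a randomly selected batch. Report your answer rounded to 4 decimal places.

Per component, 1: μ=2.9, E[X²]=11.31; 2: μ=9, E[X²]=87.6667; 3: μ=1.22222, E[X²]=4.20988; 4: μ=3.57, E[X²]=14.4942.
E[X] = 0.14·2.9 + 0.29·9 + 0.3·1.22222 + 0.27·3.57 = 4.34657.
E[X²] = 0.14·11.31 + 0.29·87.6667 + 0.3·4.20988 + 0.27·14.4942 = 32.1831.
Var(X) = E[X²] − (E[X])² = 32.1831 − 18.8926 = 13.2905.
SD(X) = √13.2905 = 3.64561.

3.6456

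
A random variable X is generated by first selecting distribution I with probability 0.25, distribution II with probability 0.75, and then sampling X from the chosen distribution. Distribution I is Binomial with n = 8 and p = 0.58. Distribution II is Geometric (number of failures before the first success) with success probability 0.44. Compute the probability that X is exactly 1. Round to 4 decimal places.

Conditional on each component, P(X = 1): I: 0.010697; II: 0.2464.
By total probability, P(X = 1) = 0.25·0.010697 + 0.75·0.2464 = 0.187474.

0.1875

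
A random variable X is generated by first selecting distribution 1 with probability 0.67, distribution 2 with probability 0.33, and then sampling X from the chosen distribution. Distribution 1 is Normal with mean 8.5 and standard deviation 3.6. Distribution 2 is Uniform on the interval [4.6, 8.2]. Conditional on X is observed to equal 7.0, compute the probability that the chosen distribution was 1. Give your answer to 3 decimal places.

Likelihoods f(7.0 | ·): 1: 0.101603; 2: 0.277778.
Posterior ∝ prior × likelihood. Numerator for 1: 0.67·0.101603 = 0.0680743.
Normalizing constant: 0.67·0.101603 + 0.33·0.277778 = 0.159741.
P(1 | observation) = 0.0680743 / 0.159741 = 0.426154.

0.426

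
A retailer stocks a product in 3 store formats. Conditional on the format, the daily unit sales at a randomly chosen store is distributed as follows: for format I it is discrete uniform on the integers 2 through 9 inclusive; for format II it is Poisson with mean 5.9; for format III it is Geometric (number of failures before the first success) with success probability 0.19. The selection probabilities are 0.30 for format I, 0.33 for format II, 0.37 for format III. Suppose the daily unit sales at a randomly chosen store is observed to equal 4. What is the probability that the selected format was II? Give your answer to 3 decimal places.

Likelihoods P(X=4 | ·): I: 0.125; II: 0.138312; III: 0.0817888.
Posterior ∝ prior × likelihood. Numerator for II: 0.33·0.138312 = 0.0456429.
Normalizing constant: 0.3·0.125 + 0.33·0.138312 + 0.37·0.0817888 = 0.113405.
P(II | observation) = 0.0456429 / 0.113405 = 0.402478.

0.402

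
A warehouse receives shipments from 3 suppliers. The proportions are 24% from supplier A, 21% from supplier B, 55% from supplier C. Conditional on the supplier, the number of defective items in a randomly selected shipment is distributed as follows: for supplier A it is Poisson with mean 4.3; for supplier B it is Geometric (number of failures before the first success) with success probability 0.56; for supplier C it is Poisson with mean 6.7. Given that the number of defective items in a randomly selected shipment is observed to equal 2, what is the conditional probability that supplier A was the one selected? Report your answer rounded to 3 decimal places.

0.442

Likelihoods P(X=2 | ·): A: 0.125441; B: 0.108416; C: 0.0276278.
Posterior ∝ prior × likelihood. Numerator for A: 0.24·0.125441 = 0.0301059.
Normalizing constant: 0.24·0.125441 + 0.21·0.108416 + 0.55·0.0276278 = 0.0680686.
P(A | observation) = 0.0301059 / 0.0680686 = 0.442288.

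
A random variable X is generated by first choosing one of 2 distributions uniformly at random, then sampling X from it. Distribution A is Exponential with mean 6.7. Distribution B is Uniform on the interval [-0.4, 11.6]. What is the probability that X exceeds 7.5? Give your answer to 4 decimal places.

Conditional on each component, P(X > 7.5): A: 0.326475; B: 0.341667.
By total probability, P(X > 7.5) = 0.5·0.326475 + 0.5·0.341667 = 0.334071.

0.3341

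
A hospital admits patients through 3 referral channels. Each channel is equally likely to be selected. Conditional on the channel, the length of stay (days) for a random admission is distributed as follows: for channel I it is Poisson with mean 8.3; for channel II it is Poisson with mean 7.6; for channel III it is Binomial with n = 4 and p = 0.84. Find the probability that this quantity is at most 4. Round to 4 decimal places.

Conditional on each channel, P(X ≤ 4): I: 0.0836969; II: 0.124939; III: 1.
By total probability, P(X ≤ 4) = 0.333333·0.0836969 + 0.333333·0.124939 + 0.333333·1 = 0.402879.

0.4029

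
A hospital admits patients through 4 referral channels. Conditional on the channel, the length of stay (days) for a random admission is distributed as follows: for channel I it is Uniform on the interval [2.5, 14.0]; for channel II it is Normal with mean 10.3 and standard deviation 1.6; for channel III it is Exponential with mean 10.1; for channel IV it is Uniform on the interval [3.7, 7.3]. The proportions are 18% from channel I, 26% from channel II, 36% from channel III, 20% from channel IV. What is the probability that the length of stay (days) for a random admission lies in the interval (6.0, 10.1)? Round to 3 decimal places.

Conditional on each channel, P(6.0 < X < 10.1): I: 0.356522; II: 0.446662; III: 0.184202; IV: 0.361111.
By total probability, P(6.0 < X < 10.1) = 0.18·0.356522 + 0.26·0.446662 + 0.36·0.184202 + 0.2·0.361111 = 0.318841.

0.319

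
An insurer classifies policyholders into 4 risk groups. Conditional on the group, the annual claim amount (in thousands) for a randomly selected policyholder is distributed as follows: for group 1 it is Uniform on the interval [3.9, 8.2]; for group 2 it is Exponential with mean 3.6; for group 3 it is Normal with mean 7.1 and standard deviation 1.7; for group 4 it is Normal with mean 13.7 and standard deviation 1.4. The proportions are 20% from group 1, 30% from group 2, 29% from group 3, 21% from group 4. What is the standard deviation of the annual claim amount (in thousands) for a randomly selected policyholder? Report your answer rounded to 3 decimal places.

Per component, 1: μ=6.05, E[X²]=38.1433; 2: μ=3.6, E[X²]=25.92; 3: μ=7.1, E[X²]=53.3; 4: μ=13.7, E[X²]=189.65.
E[X] = 0.2·6.05 + 0.3·3.6 + 0.29·7.1 + 0.21·13.7 = 7.226.
E[X²] = 0.2·38.1433 + 0.3·25.92 + 0.29·53.3 + 0.21·189.65 = 70.6882.
Var(X) = E[X²] − (E[X])² = 70.6882 − 52.2151 = 18.4731.
SD(X) = √18.4731 = 4.29803.

4.298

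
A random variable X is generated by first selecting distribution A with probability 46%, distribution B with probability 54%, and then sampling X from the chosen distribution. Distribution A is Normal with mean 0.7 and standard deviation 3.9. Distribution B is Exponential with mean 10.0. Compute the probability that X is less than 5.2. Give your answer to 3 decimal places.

0.622

Conditional on each component, P(X < 5.2): A: 0.875718; B: 0.405479.
By total probability, P(X < 5.2) = 0.46·0.875718 + 0.54·0.405479 = 0.621789.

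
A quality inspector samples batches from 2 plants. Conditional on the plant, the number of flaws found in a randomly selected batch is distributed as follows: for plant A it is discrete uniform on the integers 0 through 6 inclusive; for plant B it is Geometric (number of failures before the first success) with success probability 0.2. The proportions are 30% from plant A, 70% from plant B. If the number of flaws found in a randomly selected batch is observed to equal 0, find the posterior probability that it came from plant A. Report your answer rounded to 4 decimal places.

Likelihoods P(X=0 | ·): A: 0.142857; B: 0.2.
Posterior ∝ prior × likelihood. Numerator for A: 0.3·0.142857 = 0.0428571.
Normalizing constant: 0.3·0.142857 + 0.7·0.2 = 0.182857.
P(A | observation) = 0.0428571 / 0.182857 = 0.234375.

0.2344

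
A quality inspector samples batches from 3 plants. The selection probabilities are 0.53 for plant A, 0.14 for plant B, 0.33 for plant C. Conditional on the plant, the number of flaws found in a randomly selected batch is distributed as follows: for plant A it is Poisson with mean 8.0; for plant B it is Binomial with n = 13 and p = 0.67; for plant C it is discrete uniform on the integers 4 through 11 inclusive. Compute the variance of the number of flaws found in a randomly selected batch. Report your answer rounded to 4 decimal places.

6.5237

Per component, A: μ=8, E[X²]=72; B: μ=8.71, E[X²]=78.7384; C: μ=7.5, E[X²]=61.5.
E[X] = 0.53·8 + 0.14·8.71 + 0.33·7.5 = 7.9344.
E[X²] = 0.53·72 + 0.14·78.7384 + 0.33·61.5 = 69.4784.
Var(X) = E[X²] − (E[X])² = 69.4784 − 62.9547 = 6.52367.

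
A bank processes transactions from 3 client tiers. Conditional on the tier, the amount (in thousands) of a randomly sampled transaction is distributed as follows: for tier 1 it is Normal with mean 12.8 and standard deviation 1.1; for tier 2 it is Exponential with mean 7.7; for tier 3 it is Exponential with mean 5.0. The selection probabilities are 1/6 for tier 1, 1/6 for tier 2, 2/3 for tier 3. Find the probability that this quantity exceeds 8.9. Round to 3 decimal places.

Conditional on each tier, P(X > 8.9): 1: 0.999804; 2: 0.314792; 3: 0.168638.
By total probability, P(X > 8.9) = 0.166667·0.999804 + 0.166667·0.314792 + 0.666667·0.168638 = 0.331525.

0.332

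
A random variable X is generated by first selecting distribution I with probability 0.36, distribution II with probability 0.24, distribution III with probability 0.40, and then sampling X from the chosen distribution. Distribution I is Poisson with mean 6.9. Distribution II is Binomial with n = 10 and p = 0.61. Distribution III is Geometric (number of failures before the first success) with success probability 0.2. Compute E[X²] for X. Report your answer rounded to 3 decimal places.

For each component E[X²] = Var + (mean)², giving I: 54.51; II: 39.589; III: 36.
Overall E[X²] = 0.36·54.51 + 0.24·39.589 + 0.4·36 = 43.525.

43.525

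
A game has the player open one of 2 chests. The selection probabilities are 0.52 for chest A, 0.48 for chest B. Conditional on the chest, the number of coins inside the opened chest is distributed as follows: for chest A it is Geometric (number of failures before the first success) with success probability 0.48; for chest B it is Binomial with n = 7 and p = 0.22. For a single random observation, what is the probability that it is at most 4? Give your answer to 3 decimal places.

0.977

Conditional on each chest, P(X ≤ 4): A: 0.96198; B: 0.992772.
By total probability, P(X ≤ 4) = 0.52·0.96198 + 0.48·0.992772 = 0.97676.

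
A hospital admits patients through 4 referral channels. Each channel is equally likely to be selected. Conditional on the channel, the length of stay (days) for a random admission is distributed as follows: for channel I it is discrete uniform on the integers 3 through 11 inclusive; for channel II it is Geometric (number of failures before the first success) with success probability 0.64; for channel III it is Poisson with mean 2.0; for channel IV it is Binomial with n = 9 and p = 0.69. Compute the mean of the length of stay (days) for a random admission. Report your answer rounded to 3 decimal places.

3.943

Component means — I: 7; II: 0.5625; III: 2; IV: 6.21.
E[X] = 0.25·7 + 0.25·0.5625 + 0.25·2 + 0.25·6.21 = 3.94312.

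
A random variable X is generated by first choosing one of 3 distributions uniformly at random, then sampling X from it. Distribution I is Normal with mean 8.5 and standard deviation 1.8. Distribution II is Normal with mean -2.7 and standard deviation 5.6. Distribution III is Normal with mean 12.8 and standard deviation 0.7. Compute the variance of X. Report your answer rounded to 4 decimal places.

54.3833

Per component, I: μ=8.5, E[X²]=75.49; II: μ=-2.7, E[X²]=38.65; III: μ=12.8, E[X²]=164.33.
E[X] = 0.333333·8.5 + 0.333333·-2.7 + 0.333333·12.8 = 6.2.
E[X²] = 0.333333·75.49 + 0.333333·38.65 + 0.333333·164.33 = 92.8233.
Var(X) = E[X²] − (E[X])² = 92.8233 − 38.44 = 54.3833.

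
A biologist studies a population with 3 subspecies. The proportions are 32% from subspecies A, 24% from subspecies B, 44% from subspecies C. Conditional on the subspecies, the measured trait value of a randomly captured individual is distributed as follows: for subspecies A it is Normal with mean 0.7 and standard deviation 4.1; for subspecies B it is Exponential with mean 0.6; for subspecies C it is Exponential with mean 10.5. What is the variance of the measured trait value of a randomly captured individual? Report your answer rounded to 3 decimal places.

Per component, A: μ=0.7, E[X²]=17.3; B: μ=0.6, E[X²]=0.72; C: μ=10.5, E[X²]=220.5.
E[X] = 0.32·0.7 + 0.24·0.6 + 0.44·10.5 = 4.988.
E[X²] = 0.32·17.3 + 0.24·0.72 + 0.44·220.5 = 102.729.
Var(X) = E[X²] − (E[X])² = 102.729 − 24.8801 = 77.8487.

77.849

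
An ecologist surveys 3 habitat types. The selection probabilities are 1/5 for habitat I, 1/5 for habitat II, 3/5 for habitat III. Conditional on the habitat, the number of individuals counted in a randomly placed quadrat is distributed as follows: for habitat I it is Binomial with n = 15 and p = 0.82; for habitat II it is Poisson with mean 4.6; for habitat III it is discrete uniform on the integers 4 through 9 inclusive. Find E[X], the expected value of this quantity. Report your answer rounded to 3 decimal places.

7.280

Component means — I: 12.3; II: 4.6; III: 6.5.
E[X] = 0.2·12.3 + 0.2·4.6 + 0.6·6.5 = 7.28.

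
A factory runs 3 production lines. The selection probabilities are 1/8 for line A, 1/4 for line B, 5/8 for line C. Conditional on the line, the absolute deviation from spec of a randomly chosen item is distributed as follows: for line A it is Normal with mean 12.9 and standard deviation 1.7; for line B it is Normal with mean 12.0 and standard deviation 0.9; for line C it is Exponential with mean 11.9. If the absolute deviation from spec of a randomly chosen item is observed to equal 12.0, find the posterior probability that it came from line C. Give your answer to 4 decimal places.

Likelihoods f(12.0 | ·): A: 0.203986; B: 0.443269; C: 0.0306555.
Posterior ∝ prior × likelihood. Numerator for C: 0.625·0.0306555 = 0.0191597.
Normalizing constant: 0.125·0.203986 + 0.25·0.443269 + 0.625·0.0306555 = 0.155475.
P(C | observation) = 0.0191597 / 0.155475 = 0.123233.

0.1232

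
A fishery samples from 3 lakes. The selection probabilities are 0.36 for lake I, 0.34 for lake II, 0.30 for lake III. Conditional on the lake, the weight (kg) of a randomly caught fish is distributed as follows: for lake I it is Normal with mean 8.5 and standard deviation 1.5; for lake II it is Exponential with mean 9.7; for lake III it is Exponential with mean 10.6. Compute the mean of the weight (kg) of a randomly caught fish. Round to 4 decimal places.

9.5380

Component means — I: 8.5; II: 9.7; III: 10.6.
E[X] = 0.36·8.5 + 0.34·9.7 + 0.3·10.6 = 9.538.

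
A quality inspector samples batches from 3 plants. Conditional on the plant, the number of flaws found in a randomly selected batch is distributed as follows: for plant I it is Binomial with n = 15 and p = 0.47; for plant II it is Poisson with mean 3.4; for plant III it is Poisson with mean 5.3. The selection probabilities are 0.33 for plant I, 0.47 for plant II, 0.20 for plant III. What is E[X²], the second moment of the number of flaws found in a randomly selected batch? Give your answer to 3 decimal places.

31.344

For each component E[X²] = Var + (mean)², giving I: 53.439; II: 14.96; III: 33.39.
Overall E[X²] = 0.33·53.439 + 0.47·14.96 + 0.2·33.39 = 31.3441.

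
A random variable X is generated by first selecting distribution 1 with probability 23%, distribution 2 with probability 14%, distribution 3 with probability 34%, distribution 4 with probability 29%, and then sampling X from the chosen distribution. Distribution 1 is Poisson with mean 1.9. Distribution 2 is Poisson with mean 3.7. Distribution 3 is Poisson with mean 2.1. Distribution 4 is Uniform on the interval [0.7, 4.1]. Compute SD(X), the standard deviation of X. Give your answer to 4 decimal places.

1.5073

Per component, 1: μ=1.9, E[X²]=5.51; 2: μ=3.7, E[X²]=17.39; 3: μ=2.1, E[X²]=6.51; 4: μ=2.4, E[X²]=6.72333.
E[X] = 0.23·1.9 + 0.14·3.7 + 0.34·2.1 + 0.29·2.4 = 2.365.
E[X²] = 0.23·5.51 + 0.14·17.39 + 0.34·6.51 + 0.29·6.72333 = 7.86507.
Var(X) = E[X²] − (E[X])² = 7.86507 − 5.59323 = 2.27184.
SD(X) = √2.27184 = 1.50726.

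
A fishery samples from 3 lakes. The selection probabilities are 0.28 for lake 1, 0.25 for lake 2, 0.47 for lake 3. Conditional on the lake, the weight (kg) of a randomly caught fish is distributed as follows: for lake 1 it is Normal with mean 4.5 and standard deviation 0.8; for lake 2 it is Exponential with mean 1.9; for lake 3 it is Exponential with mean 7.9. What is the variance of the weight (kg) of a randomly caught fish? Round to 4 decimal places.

Per component, 1: μ=4.5, E[X²]=20.89; 2: μ=1.9, E[X²]=7.22; 3: μ=7.9, E[X²]=124.82.
E[X] = 0.28·4.5 + 0.25·1.9 + 0.47·7.9 = 5.448.
E[X²] = 0.28·20.89 + 0.25·7.22 + 0.47·124.82 = 66.3196.
Var(X) = E[X²] − (E[X])² = 66.3196 − 29.6807 = 36.6389.

36.6389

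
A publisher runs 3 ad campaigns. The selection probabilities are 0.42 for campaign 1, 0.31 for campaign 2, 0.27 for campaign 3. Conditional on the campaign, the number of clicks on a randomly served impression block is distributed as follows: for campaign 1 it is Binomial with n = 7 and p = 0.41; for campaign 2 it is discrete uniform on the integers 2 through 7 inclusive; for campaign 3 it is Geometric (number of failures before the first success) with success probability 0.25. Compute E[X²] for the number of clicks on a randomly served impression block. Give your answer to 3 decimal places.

For each component E[X²] = Var + (mean)², giving 1: 9.9302; 2: 23.1667; 3: 21.
Overall E[X²] = 0.42·9.9302 + 0.31·23.1667 + 0.27·21 = 17.0224.

17.022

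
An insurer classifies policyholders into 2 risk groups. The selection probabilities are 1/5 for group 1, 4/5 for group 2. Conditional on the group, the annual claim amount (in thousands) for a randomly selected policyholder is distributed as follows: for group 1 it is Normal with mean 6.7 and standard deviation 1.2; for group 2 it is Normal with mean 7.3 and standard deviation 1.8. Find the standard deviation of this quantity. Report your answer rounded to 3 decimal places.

1.714

Per component, 1: μ=6.7, E[X²]=46.33; 2: μ=7.3, E[X²]=56.53.
E[X] = 0.2·6.7 + 0.8·7.3 = 7.18.
E[X²] = 0.2·46.33 + 0.8·56.53 = 54.49.
Var(X) = E[X²] − (E[X])² = 54.49 − 51.5524 = 2.9376.
SD(X) = √2.9376 = 1.71394.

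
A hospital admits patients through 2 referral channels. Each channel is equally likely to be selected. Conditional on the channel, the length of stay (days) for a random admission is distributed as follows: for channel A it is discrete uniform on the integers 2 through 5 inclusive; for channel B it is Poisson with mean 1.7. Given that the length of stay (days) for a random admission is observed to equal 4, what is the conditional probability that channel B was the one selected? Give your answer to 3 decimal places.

Likelihoods P(X=4 | ·): A: 0.25; B: 0.0635746.
Posterior ∝ prior × likelihood. Numerator for B: 0.5·0.0635746 = 0.0317873.
Normalizing constant: 0.5·0.25 + 0.5·0.0635746 = 0.156787.
P(B | observation) = 0.0317873 / 0.156787 = 0.202742.

0.203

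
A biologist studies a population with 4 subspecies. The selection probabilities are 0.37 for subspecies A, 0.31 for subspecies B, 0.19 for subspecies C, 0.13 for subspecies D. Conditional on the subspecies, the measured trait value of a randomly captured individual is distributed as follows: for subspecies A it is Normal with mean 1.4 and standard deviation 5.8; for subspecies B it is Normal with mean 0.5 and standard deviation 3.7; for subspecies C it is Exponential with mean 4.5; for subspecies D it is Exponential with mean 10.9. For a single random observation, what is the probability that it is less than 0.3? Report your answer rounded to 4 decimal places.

0.3213

Conditional on each subspecies, P(X < 0.3): A: 0.42479; B: 0.478446; C: 0.064493; D: 0.0271476.
By total probability, P(X < 0.3) = 0.37·0.42479 + 0.31·0.478446 + 0.19·0.064493 + 0.13·0.0271476 = 0.321273.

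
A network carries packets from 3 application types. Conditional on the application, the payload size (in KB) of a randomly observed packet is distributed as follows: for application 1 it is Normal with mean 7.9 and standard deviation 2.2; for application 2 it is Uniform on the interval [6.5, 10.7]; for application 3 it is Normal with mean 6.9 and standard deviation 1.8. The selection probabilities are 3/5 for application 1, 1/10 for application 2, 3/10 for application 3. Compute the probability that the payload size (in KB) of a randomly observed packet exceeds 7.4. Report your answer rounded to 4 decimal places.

0.5497

Conditional on each application, P(X > 7.4): 1: 0.589894; 2: 0.785714; 3: 0.390591.
By total probability, P(X > 7.4) = 0.6·0.589894 + 0.1·0.785714 + 0.3·0.390591 = 0.549685.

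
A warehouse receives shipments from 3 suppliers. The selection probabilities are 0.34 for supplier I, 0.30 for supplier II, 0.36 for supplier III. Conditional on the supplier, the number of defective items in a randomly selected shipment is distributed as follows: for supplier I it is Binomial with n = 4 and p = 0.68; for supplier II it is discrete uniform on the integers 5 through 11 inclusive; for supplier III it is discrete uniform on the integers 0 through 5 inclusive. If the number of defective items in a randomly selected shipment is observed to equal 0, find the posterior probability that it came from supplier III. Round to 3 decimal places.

0.944

Likelihoods P(X=0 | ·): I: 0.0104858; II: 0; III: 0.166667.
Posterior ∝ prior × likelihood. Numerator for III: 0.36·0.166667 = 0.06.
Normalizing constant: 0.34·0.0104858 + 0.3·0 + 0.36·0.166667 = 0.0635652.
P(III | observation) = 0.06 / 0.0635652 = 0.943913.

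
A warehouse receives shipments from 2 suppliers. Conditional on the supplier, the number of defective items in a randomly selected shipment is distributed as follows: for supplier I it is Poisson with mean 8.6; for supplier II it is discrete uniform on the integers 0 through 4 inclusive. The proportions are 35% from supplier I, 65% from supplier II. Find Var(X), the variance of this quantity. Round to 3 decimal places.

14.220

Per component, I: μ=8.6, E[X²]=82.56; II: μ=2, E[X²]=6.
E[X] = 0.35·8.6 + 0.65·2 = 4.31.
E[X²] = 0.35·82.56 + 0.65·6 = 32.796.
Var(X) = E[X²] − (E[X])² = 32.796 − 18.5761 = 14.2199.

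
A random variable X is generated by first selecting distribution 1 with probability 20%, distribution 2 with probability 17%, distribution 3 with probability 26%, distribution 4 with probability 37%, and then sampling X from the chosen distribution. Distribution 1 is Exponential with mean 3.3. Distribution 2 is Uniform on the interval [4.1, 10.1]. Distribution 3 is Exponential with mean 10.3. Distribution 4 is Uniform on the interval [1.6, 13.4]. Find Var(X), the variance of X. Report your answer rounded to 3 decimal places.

Per component, 1: μ=3.3, E[X²]=21.78; 2: μ=7.1, E[X²]=53.41; 3: μ=10.3, E[X²]=212.18; 4: μ=7.5, E[X²]=67.8533.
E[X] = 0.2·3.3 + 0.17·7.1 + 0.26·10.3 + 0.37·7.5 = 7.32.
E[X²] = 0.2·21.78 + 0.17·53.41 + 0.26·212.18 + 0.37·67.8533 = 93.7082.
Var(X) = E[X²] − (E[X])² = 93.7082 − 53.5824 = 40.1258.

40.126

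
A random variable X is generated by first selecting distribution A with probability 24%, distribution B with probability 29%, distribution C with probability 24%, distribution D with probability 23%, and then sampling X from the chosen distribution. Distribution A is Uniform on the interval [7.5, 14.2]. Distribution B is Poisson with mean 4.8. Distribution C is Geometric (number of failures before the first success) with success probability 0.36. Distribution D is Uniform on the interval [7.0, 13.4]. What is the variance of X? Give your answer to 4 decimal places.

Per component, A: μ=10.85, E[X²]=121.463; B: μ=4.8, E[X²]=27.84; C: μ=1.77778, E[X²]=8.09877; D: μ=10.2, E[X²]=107.453.
E[X] = 0.24·10.85 + 0.29·4.8 + 0.24·1.77778 + 0.23·10.2 = 6.76867.
E[X²] = 0.24·121.463 + 0.29·27.84 + 0.24·8.09877 + 0.23·107.453 = 63.8828.
Var(X) = E[X²] − (E[X])² = 63.8828 − 45.8148 = 18.0679.

18.0679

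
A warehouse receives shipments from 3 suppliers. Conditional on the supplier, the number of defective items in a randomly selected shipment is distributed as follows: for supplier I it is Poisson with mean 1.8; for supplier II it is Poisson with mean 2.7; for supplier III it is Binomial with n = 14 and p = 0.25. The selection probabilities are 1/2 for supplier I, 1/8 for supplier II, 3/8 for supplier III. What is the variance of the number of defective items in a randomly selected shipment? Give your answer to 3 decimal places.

2.844

Per component, I: μ=1.8, E[X²]=5.04; II: μ=2.7, E[X²]=9.99; III: μ=3.5, E[X²]=14.875.
E[X] = 0.5·1.8 + 0.125·2.7 + 0.375·3.5 = 2.55.
E[X²] = 0.5·5.04 + 0.125·9.99 + 0.375·14.875 = 9.34688.
Var(X) = E[X²] − (E[X])² = 9.34688 − 6.5025 = 2.84438.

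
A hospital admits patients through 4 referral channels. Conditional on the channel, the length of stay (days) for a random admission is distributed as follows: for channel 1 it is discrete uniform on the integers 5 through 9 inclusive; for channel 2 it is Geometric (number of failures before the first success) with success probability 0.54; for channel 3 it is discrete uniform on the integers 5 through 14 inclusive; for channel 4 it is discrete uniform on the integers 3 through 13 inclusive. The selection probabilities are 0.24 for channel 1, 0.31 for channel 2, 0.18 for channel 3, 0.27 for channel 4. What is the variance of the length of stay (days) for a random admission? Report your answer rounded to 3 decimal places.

16.861

Per component, 1: μ=7, E[X²]=51; 2: μ=0.851852, E[X²]=2.30316; 3: μ=9.5, E[X²]=98.5; 4: μ=8, E[X²]=74.
E[X] = 0.24·7 + 0.31·0.851852 + 0.18·9.5 + 0.27·8 = 5.81407.
E[X²] = 0.24·51 + 0.31·2.30316 + 0.18·98.5 + 0.27·74 = 50.664.
Var(X) = E[X²] − (E[X])² = 50.664 − 33.8035 = 16.8605.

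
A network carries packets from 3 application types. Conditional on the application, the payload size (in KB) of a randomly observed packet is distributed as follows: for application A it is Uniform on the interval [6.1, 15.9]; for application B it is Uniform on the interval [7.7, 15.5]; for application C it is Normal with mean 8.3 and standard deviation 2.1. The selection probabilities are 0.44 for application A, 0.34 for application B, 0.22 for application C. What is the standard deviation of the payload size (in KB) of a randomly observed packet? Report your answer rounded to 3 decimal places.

Per component, A: μ=11, E[X²]=129.003; B: μ=11.6, E[X²]=139.63; C: μ=8.3, E[X²]=73.3.
E[X] = 0.44·11 + 0.34·11.6 + 0.22·8.3 = 10.61.
E[X²] = 0.44·129.003 + 0.34·139.63 + 0.22·73.3 = 120.362.
Var(X) = E[X²] − (E[X])² = 120.362 − 112.572 = 7.78957.
SD(X) = √7.78957 = 2.79098.

2.791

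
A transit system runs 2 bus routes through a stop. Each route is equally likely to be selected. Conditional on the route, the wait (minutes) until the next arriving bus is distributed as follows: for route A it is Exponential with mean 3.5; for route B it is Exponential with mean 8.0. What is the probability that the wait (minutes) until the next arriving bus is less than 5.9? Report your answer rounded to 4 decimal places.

Conditional on each route, P(X < 5.9): A: 0.814688; B: 0.521692.
By total probability, P(X < 5.9) = 0.5·0.814688 + 0.5·0.521692 = 0.66819.

0.6682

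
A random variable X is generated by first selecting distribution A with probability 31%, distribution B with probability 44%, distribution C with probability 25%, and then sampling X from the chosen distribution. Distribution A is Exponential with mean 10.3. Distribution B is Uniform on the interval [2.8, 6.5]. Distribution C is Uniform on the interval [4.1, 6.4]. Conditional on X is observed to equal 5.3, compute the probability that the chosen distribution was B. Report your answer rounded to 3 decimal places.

Likelihoods f(5.3 | ·): A: 0.0580351; B: 0.27027; C: 0.434783.
Posterior ∝ prior × likelihood. Numerator for B: 0.44·0.27027 = 0.118919.
Normalizing constant: 0.31·0.0580351 + 0.44·0.27027 + 0.25·0.434783 = 0.245605.
P(B | observation) = 0.118919 / 0.245605 = 0.484187.

0.484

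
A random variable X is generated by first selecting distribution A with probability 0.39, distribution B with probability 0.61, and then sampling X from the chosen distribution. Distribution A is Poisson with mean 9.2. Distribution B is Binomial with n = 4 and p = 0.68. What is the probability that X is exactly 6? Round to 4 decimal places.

0.0332

Conditional on each component, P(X = 6): A: 0.0850913; B: 0.
By total probability, P(X = 6) = 0.39·0.0850913 + 0.61·0 = 0.0331856.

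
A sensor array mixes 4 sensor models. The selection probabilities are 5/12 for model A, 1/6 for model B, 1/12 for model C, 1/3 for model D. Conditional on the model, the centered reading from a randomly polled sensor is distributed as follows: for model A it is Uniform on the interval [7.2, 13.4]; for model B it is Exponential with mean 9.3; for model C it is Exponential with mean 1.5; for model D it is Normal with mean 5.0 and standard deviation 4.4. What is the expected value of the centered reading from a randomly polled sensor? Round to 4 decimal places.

Component means — A: 10.3; B: 9.3; C: 1.5; D: 5.
E[X] = 0.416667·10.3 + 0.166667·9.3 + 0.0833333·1.5 + 0.333333·5 = 7.63333.

7.6333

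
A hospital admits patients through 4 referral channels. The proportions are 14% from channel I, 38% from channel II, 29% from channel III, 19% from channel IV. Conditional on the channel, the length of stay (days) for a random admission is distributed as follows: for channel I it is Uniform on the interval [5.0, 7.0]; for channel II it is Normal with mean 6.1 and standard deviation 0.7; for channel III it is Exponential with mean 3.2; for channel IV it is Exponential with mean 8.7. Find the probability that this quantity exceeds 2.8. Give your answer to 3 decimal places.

0.779

Conditional on each channel, P(X > 2.8): I: 1; II: 0.999999; III: 0.416862; IV: 0.724815.
By total probability, P(X > 2.8) = 0.14·1 + 0.38·0.999999 + 0.29·0.416862 + 0.19·0.724815 = 0.778604.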